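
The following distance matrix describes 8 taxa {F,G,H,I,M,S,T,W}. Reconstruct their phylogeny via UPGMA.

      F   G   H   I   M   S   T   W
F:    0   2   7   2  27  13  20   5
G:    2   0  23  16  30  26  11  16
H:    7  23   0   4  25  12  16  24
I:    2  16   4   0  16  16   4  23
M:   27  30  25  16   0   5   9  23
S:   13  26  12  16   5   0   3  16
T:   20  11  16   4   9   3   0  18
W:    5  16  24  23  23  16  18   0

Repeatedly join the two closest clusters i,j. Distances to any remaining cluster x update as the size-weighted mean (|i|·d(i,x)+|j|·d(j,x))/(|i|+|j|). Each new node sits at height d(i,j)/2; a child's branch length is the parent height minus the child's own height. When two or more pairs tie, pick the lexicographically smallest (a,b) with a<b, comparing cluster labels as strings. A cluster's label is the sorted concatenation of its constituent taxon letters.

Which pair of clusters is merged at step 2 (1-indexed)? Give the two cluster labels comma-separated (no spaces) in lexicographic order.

S,T

step 1: merge (F,G) at d=2; branch lengths F→1, G→1; new cluster FG
  updated: d(FG,H)=15, d(FG,I)=9, d(FG,M)=57/2, d(FG,S)=39/2, d(FG,T)=31/2, d(FG,W)=21/2
step 2: merge (S,T) at d=3; branch lengths S→3/2, T→3/2; new cluster ST
  updated: d(FG,ST)=35/2, d(H,ST)=14, d(I,ST)=10, d(M,ST)=7, d(ST,W)=17
step 3: merge (H,I) at d=4; branch lengths H→2, I→2; new cluster HI
  updated: d(FG,HI)=12, d(HI,M)=41/2, d(HI,ST)=12, d(HI,W)=47/2
step 4: merge (M,ST) at d=7; branch lengths M→7/2, ST→2; new cluster MST
  updated: d(FG,MST)=127/6, d(HI,MST)=89/6, d(MST,W)=19
step 5: merge (FG,W) at d=21/2; branch lengths FG→17/4, W→21/4; new cluster FGW
  updated: d(FGW,HI)=95/6, d(FGW,MST)=184/9
step 6: merge (HI,MST) at d=89/6; branch lengths HI→65/12, MST→47/12; new cluster HIMST
  updated: d(FGW,HIMST)=93/5
step 7: merge (FGW,HIMST) at d=93/5; branch lengths FGW→81/20, HIMST→113/60; new cluster FGHIMSTW
final tree: (((F:1,G:1):17/4,W:21/4):81/20,((H:2,I:2):65/12,(M:7/2,(S:3/2,T:3/2):2):47/12):113/60)
total length: 589/15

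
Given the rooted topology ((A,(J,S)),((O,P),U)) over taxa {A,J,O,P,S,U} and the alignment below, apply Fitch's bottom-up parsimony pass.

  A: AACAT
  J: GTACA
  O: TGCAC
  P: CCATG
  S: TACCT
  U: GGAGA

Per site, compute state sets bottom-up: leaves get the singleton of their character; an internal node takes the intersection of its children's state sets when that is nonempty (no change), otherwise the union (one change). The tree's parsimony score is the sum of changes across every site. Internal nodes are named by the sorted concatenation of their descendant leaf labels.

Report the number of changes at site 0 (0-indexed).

[col 0] JS: children J:{G}, S:{T} ∪→ {G,T}; cost 1
[col 0] AJS: children A:{A}, JS:{G,T} ∪→ {A,G,T}; cost 1
[col 0] OP: children O:{T}, P:{C} ∪→ {C,T}; cost 1
[col 0] OPU: children OP:{C,T}, U:{G} ∪→ {C,G,T}; cost 1
[col 0] AJOPSU: children AJS:{A,G,T}, OPU:{C,G,T} ∩→ {G,T}; cost 0
[col 1] JS: children J:{T}, S:{A} ∪→ {A,T}; cost 1
[col 1] AJS: children A:{A}, JS:{A,T} ∩→ {A}; cost 0
[col 1] OP: children O:{G}, P:{C} ∪→ {C,G}; cost 1
[col 1] OPU: children OP:{C,G}, U:{G} ∩→ {G}; cost 0
[col 1] AJOPSU: children AJS:{A}, OPU:{G} ∪→ {A,G}; cost 1
[col 2] JS: children J:{A}, S:{C} ∪→ {A,C}; cost 1
[col 2] AJS: children A:{C}, JS:{A,C} ∩→ {C}; cost 0
[col 2] OP: children O:{C}, P:{A} ∪→ {A,C}; cost 1
[col 2] OPU: children OP:{A,C}, U:{A} ∩→ {A}; cost 0
[col 2] AJOPSU: children AJS:{C}, OPU:{A} ∪→ {A,C}; cost 1
[col 3] JS: children J:{C}, S:{C} ∩→ {C}; cost 0
[col 3] AJS: children A:{A}, JS:{C} ∪→ {A,C}; cost 1
[col 3] OP: children O:{A}, P:{T} ∪→ {A,T}; cost 1
[col 3] OPU: children OP:{A,T}, U:{G} ∪→ {A,G,T}; cost 1
[col 3] AJOPSU: children AJS:{A,C}, OPU:{A,G,T} ∩→ {A}; cost 0
[col 4] JS: children J:{A}, S:{T} ∪→ {A,T}; cost 1
[col 4] AJS: children A:{T}, JS:{A,T} ∩→ {T}; cost 0
[col 4] OP: children O:{C}, P:{G} ∪→ {C,G}; cost 1
[col 4] OPU: children OP:{C,G}, U:{A} ∪→ {A,C,G}; cost 1
[col 4] AJOPSU: children AJS:{T}, OPU:{A,C,G} ∪→ {A,C,G,T}; cost 1
per-site changes: [4, 3, 3, 3, 4]; total = 17

4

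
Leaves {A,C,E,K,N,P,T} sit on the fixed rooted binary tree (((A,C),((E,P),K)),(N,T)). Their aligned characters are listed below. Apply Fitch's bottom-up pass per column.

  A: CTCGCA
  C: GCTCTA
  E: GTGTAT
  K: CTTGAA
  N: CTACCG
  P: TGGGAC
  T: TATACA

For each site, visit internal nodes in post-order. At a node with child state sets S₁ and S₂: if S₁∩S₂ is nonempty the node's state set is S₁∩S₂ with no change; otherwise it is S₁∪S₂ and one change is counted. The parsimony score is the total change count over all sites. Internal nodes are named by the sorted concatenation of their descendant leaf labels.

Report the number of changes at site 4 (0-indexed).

2

site 0, node AC: A={C} ∪ C={G} → {C,G} (+1)
site 0, node EP: E={G} ∪ P={T} → {G,T} (+1)
site 0, node EKP: EP={G,T} ∪ K={C} → {C,G,T} (+1)
site 0, node ACEKP: AC={C,G} ∩ EKP={C,G,T} → {C,G} (+0)
site 0, node NT: N={C} ∪ T={T} → {C,T} (+1)
site 0, node ACEKNPT: ACEKP={C,G} ∩ NT={C,T} → {C} (+0)
site 1, node AC: A={T} ∪ C={C} → {C,T} (+1)
site 1, node EP: E={T} ∪ P={G} → {G,T} (+1)
site 1, node EKP: EP={G,T} ∩ K={T} → {T} (+0)
site 1, node ACEKP: AC={C,T} ∩ EKP={T} → {T} (+0)
site 1, node NT: N={T} ∪ T={A} → {A,T} (+1)
site 1, node ACEKNPT: ACEKP={T} ∩ NT={A,T} → {T} (+0)
site 2, node AC: A={C} ∪ C={T} → {C,T} (+1)
site 2, node EP: E={G} ∩ P={G} → {G} (+0)
site 2, node EKP: EP={G} ∪ K={T} → {G,T} (+1)
site 2, node ACEKP: AC={C,T} ∩ EKP={G,T} → {T} (+0)
site 2, node NT: N={A} ∪ T={T} → {A,T} (+1)
site 2, node ACEKNPT: ACEKP={T} ∩ NT={A,T} → {T} (+0)
site 3, node AC: A={G} ∪ C={C} → {C,G} (+1)
site 3, node EP: E={T} ∪ P={G} → {G,T} (+1)
site 3, node EKP: EP={G,T} ∩ K={G} → {G} (+0)
site 3, node ACEKP: AC={C,G} ∩ EKP={G} → {G} (+0)
site 3, node NT: N={C} ∪ T={A} → {A,C} (+1)
site 3, node ACEKNPT: ACEKP={G} ∪ NT={A,C} → {A,C,G} (+1)
site 4, node AC: A={C} ∪ C={T} → {C,T} (+1)
site 4, node EP: E={A} ∩ P={A} → {A} (+0)
site 4, node EKP: EP={A} ∩ K={A} → {A} (+0)
site 4, node ACEKP: AC={C,T} ∪ EKP={A} → {A,C,T} (+1)
site 4, node NT: N={C} ∩ T={C} → {C} (+0)
site 4, node ACEKNPT: ACEKP={A,C,T} ∩ NT={C} → {C} (+0)
site 5, node AC: A={A} ∩ C={A} → {A} (+0)
site 5, node EP: E={T} ∪ P={C} → {C,T} (+1)
site 5, node EKP: EP={C,T} ∪ K={A} → {A,C,T} (+1)
site 5, node ACEKP: AC={A} ∩ EKP={A,C,T} → {A} (+0)
site 5, node NT: N={G} ∪ T={A} → {A,G} (+1)
site 5, node ACEKNPT: ACEKP={A} ∩ NT={A,G} → {A} (+0)
per-site changes: [4, 3, 3, 4, 2, 3]; total = 19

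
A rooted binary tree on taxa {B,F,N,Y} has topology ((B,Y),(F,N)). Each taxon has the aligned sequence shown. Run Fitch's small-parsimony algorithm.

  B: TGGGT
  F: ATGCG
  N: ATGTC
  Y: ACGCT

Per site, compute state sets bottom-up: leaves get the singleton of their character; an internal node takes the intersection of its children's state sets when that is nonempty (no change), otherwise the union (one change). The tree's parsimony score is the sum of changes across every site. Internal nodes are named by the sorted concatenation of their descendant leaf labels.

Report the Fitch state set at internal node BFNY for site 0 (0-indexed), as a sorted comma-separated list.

A

site 0, node BY: B={T} ∪ Y={A} → {A,T} (+1)
site 0, node FN: F={A} ∩ N={A} → {A} (+0)
site 0, node BFNY: BY={A,T} ∩ FN={A} → {A} (+0)
site 1, node BY: B={G} ∪ Y={C} → {C,G} (+1)
site 1, node FN: F={T} ∩ N={T} → {T} (+0)
site 1, node BFNY: BY={C,G} ∪ FN={T} → {C,G,T} (+1)
site 2, node BY: B={G} ∩ Y={G} → {G} (+0)
site 2, node FN: F={G} ∩ N={G} → {G} (+0)
site 2, node BFNY: BY={G} ∩ FN={G} → {G} (+0)
site 3, node BY: B={G} ∪ Y={C} → {C,G} (+1)
site 3, node FN: F={C} ∪ N={T} → {C,T} (+1)
site 3, node BFNY: BY={C,G} ∩ FN={C,T} → {C} (+0)
site 4, node BY: B={T} ∩ Y={T} → {T} (+0)
site 4, node FN: F={G} ∪ N={C} → {C,G} (+1)
site 4, node BFNY: BY={T} ∪ FN={C,G} → {C,G,T} (+1)
per-site changes: [1, 2, 0, 2, 2]; total = 7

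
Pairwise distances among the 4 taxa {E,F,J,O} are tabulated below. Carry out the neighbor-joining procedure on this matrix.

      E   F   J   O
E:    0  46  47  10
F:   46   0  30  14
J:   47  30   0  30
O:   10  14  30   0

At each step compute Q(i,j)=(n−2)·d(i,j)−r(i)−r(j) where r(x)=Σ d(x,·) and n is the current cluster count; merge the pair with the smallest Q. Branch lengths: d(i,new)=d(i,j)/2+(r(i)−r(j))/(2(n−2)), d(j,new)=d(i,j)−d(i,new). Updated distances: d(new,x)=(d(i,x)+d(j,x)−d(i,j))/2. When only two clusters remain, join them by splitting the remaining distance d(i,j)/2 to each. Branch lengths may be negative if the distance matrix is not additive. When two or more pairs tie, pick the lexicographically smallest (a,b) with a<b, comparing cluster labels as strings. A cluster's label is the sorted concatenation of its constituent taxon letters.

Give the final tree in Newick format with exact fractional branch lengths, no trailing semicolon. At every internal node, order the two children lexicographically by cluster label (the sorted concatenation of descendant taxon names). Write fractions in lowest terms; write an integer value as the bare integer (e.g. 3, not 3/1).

(((E:69/4,O:-29/4):57/4,F:43/4):77/8,J:77/8)

iteration 1: select E,O (d=10, Q=-137); attach at lengths (69/4, -29/4); label the merged cluster EO
  updated: d(EO,F)=25, d(EO,J)=67/2
iteration 2: select EO,F (d=25, Q=-177/2); attach at lengths (57/4, 43/4); label the merged cluster EFO
  updated: d(EFO,J)=77/4
iteration 3: select EFO,J (d=77/4); attach at lengths (77/8, 77/8); label the merged cluster EFJO
final tree: (((E:69/4,O:-29/4):57/4,F:43/4):77/8,J:77/8)
total length: 217/4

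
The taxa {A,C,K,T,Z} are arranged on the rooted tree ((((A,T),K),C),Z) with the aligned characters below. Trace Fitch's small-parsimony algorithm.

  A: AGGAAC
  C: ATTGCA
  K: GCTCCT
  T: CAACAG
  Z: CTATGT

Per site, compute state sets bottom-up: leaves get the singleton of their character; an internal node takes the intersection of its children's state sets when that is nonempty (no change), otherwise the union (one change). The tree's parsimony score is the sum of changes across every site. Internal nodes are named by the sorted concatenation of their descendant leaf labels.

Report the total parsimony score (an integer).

[col 0] AT: children A:{A}, T:{C} ∪→ {A,C}; cost 1
[col 0] AKT: children AT:{A,C}, K:{G} ∪→ {A,C,G}; cost 1
[col 0] ACKT: children AKT:{A,C,G}, C:{A} ∩→ {A}; cost 0
[col 0] ACKTZ: children ACKT:{A}, Z:{C} ∪→ {A,C}; cost 1
[col 1] AT: children A:{G}, T:{A} ∪→ {A,G}; cost 1
[col 1] AKT: children AT:{A,G}, K:{C} ∪→ {A,C,G}; cost 1
[col 1] ACKT: children AKT:{A,C,G}, C:{T} ∪→ {A,C,G,T}; cost 1
[col 1] ACKTZ: children ACKT:{A,C,G,T}, Z:{T} ∩→ {T}; cost 0
[col 2] AT: children A:{G}, T:{A} ∪→ {A,G}; cost 1
[col 2] AKT: children AT:{A,G}, K:{T} ∪→ {A,G,T}; cost 1
[col 2] ACKT: children AKT:{A,G,T}, C:{T} ∩→ {T}; cost 0
[col 2] ACKTZ: children ACKT:{T}, Z:{A} ∪→ {A,T}; cost 1
[col 3] AT: children A:{A}, T:{C} ∪→ {A,C}; cost 1
[col 3] AKT: children AT:{A,C}, K:{C} ∩→ {C}; cost 0
[col 3] ACKT: children AKT:{C}, C:{G} ∪→ {C,G}; cost 1
[col 3] ACKTZ: children ACKT:{C,G}, Z:{T} ∪→ {C,G,T}; cost 1
[col 4] AT: children A:{A}, T:{A} ∩→ {A}; cost 0
[col 4] AKT: children AT:{A}, K:{C} ∪→ {A,C}; cost 1
[col 4] ACKT: children AKT:{A,C}, C:{C} ∩→ {C}; cost 0
[col 4] ACKTZ: children ACKT:{C}, Z:{G} ∪→ {C,G}; cost 1
[col 5] AT: children A:{C}, T:{G} ∪→ {C,G}; cost 1
[col 5] AKT: children AT:{C,G}, K:{T} ∪→ {C,G,T}; cost 1
[col 5] ACKT: children AKT:{C,G,T}, C:{A} ∪→ {A,C,G,T}; cost 1
[col 5] ACKTZ: children ACKT:{A,C,G,T}, Z:{T} ∩→ {T}; cost 0
per-site changes: [3, 3, 3, 3, 2, 3]; total = 17

17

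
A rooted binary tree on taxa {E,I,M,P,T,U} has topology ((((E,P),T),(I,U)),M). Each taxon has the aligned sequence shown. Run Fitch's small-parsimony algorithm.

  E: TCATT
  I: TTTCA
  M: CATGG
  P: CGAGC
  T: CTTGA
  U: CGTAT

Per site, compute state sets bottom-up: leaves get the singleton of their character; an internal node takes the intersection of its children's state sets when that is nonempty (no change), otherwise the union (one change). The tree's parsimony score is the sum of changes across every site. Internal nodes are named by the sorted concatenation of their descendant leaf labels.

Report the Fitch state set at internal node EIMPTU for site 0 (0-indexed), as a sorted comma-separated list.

[col 0] EP: children E:{T}, P:{C} ∪→ {C,T}; cost 1
[col 0] EPT: children EP:{C,T}, T:{C} ∩→ {C}; cost 0
[col 0] IU: children I:{T}, U:{C} ∪→ {C,T}; cost 1
[col 0] EIPTU: children EPT:{C}, IU:{C,T} ∩→ {C}; cost 0
[col 0] EIMPTU: children EIPTU:{C}, M:{C} ∩→ {C}; cost 0
[col 1] EP: children E:{C}, P:{G} ∪→ {C,G}; cost 1
[col 1] EPT: children EP:{C,G}, T:{T} ∪→ {C,G,T}; cost 1
[col 1] IU: children I:{T}, U:{G} ∪→ {G,T}; cost 1
[col 1] EIPTU: children EPT:{C,G,T}, IU:{G,T} ∩→ {G,T}; cost 0
[col 1] EIMPTU: children EIPTU:{G,T}, M:{A} ∪→ {A,G,T}; cost 1
[col 2] EP: children E:{A}, P:{A} ∩→ {A}; cost 0
[col 2] EPT: children EP:{A}, T:{T} ∪→ {A,T}; cost 1
[col 2] IU: children I:{T}, U:{T} ∩→ {T}; cost 0
[col 2] EIPTU: children EPT:{A,T}, IU:{T} ∩→ {T}; cost 0
[col 2] EIMPTU: children EIPTU:{T}, M:{T} ∩→ {T}; cost 0
[col 3] EP: children E:{T}, P:{G} ∪→ {G,T}; cost 1
[col 3] EPT: children EP:{G,T}, T:{G} ∩→ {G}; cost 0
[col 3] IU: children I:{C}, U:{A} ∪→ {A,C}; cost 1
[col 3] EIPTU: children EPT:{G}, IU:{A,C} ∪→ {A,C,G}; cost 1
[col 3] EIMPTU: children EIPTU:{A,C,G}, M:{G} ∩→ {G}; cost 0
[col 4] EP: children E:{T}, P:{C} ∪→ {C,T}; cost 1
[col 4] EPT: children EP:{C,T}, T:{A} ∪→ {A,C,T}; cost 1
[col 4] IU: children I:{A}, U:{T} ∪→ {A,T}; cost 1
[col 4] EIPTU: children EPT:{A,C,T}, IU:{A,T} ∩→ {A,T}; cost 0
[col 4] EIMPTU: children EIPTU:{A,T}, M:{G} ∪→ {A,G,T}; cost 1
per-site changes: [2, 4, 1, 3, 4]; total = 14

C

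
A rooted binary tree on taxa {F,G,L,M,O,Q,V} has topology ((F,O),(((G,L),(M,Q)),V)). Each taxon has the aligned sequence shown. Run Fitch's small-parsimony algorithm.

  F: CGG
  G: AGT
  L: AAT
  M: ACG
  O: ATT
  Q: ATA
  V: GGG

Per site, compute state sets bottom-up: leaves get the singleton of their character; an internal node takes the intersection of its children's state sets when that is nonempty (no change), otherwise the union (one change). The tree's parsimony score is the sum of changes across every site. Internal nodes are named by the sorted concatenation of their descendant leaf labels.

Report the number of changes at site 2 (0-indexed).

3

[col 0] FO: children F:{C}, O:{A} ∪→ {A,C}; cost 1
[col 0] GL: children G:{A}, L:{A} ∩→ {A}; cost 0
[col 0] MQ: children M:{A}, Q:{A} ∩→ {A}; cost 0
[col 0] GLMQ: children GL:{A}, MQ:{A} ∩→ {A}; cost 0
[col 0] GLMQV: children GLMQ:{A}, V:{G} ∪→ {A,G}; cost 1
[col 0] FGLMOQV: children FO:{A,C}, GLMQV:{A,G} ∩→ {A}; cost 0
[col 1] FO: children F:{G}, O:{T} ∪→ {G,T}; cost 1
[col 1] GL: children G:{G}, L:{A} ∪→ {A,G}; cost 1
[col 1] MQ: children M:{C}, Q:{T} ∪→ {C,T}; cost 1
[col 1] GLMQ: children GL:{A,G}, MQ:{C,T} ∪→ {A,C,G,T}; cost 1
[col 1] GLMQV: children GLMQ:{A,C,G,T}, V:{G} ∩→ {G}; cost 0
[col 1] FGLMOQV: children FO:{G,T}, GLMQV:{G} ∩→ {G}; cost 0
[col 2] FO: children F:{G}, O:{T} ∪→ {G,T}; cost 1
[col 2] GL: children G:{T}, L:{T} ∩→ {T}; cost 0
[col 2] MQ: children M:{G}, Q:{A} ∪→ {A,G}; cost 1
[col 2] GLMQ: children GL:{T}, MQ:{A,G} ∪→ {A,G,T}; cost 1
[col 2] GLMQV: children GLMQ:{A,G,T}, V:{G} ∩→ {G}; cost 0
[col 2] FGLMOQV: children FO:{G,T}, GLMQV:{G} ∩→ {G}; cost 0
per-site changes: [2, 4, 3]; total = 9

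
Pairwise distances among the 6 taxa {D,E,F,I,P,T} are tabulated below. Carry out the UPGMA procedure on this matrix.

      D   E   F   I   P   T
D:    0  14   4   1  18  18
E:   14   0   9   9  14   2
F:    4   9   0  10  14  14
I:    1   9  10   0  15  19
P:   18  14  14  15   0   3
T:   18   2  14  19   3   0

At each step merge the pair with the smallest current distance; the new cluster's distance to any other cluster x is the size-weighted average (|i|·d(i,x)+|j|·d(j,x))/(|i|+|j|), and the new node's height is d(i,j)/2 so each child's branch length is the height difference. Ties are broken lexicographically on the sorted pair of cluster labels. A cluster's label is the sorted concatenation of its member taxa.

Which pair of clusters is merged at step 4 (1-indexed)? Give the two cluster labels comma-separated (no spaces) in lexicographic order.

ET,P

1. join D+I (d=1) ⇒ DI; edges |D|=1/2, |I|=1/2
  updated: d(DI,E)=23/2, d(DI,F)=7, d(DI,P)=33/2, d(DI,T)=37/2
2. join E+T (d=2) ⇒ ET; edges |E|=1, |T|=1
  updated: d(DI,ET)=15, d(ET,F)=23/2, d(ET,P)=17/2
3. join DI+F (d=7) ⇒ DFI; edges |DI|=3, |F|=7/2
  updated: d(DFI,ET)=83/6, d(DFI,P)=47/3
4. join ET+P (d=17/2) ⇒ EPT; edges |ET|=13/4, |P|=17/4
  updated: d(DFI,EPT)=130/9
5. join DFI+EPT (d=130/9) ⇒ DEFIPT; edges |DFI|=67/18, |EPT|=107/36
final tree: (((D:1/2,I:1/2):3,F:7/2):67/18,((E:1,T:1):13/4,P:17/4):107/36)
total length: 853/36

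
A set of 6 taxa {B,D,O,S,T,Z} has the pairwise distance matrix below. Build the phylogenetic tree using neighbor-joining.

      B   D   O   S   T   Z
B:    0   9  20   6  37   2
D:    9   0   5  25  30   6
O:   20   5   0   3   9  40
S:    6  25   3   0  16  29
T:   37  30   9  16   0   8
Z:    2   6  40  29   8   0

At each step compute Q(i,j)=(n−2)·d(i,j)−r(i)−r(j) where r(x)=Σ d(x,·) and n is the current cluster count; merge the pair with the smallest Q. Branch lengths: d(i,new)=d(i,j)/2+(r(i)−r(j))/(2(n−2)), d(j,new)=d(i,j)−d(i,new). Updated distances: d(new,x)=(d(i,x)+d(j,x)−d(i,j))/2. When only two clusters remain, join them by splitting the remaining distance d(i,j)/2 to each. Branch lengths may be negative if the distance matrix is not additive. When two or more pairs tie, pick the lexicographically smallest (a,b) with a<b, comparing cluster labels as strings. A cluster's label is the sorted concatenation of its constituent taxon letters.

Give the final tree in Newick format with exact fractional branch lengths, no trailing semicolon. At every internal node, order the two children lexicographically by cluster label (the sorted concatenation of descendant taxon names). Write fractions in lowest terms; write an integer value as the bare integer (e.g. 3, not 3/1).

iteration 1: select T,Z (d=8, Q=-153); attach at lengths (47/8, 17/8); label the merged cluster TZ
  updated: d(B,TZ)=31/2, d(D,TZ)=14, d(O,TZ)=41/2, d(S,TZ)=37/2
iteration 2: select O,S (d=3, Q=-92); attach at lengths (5/6, 13/6); label the merged cluster OS
  updated: d(B,OS)=23/2, d(D,OS)=27/2, d(OS,TZ)=18
iteration 3: select B,OS (d=23/2, Q=-56); attach at lengths (4, 15/2); label the merged cluster BOS
  updated: d(BOS,D)=11/2, d(BOS,TZ)=11
iteration 4: select BOS,D (d=11/2, Q=-61/2); attach at lengths (5/4, 17/4); label the merged cluster BDOS
  updated: d(BDOS,TZ)=39/4
iteration 5: select BDOS,TZ (d=39/4); attach at lengths (39/8, 39/8); label the merged cluster BDOSTZ
final tree: (((B:4,(O:5/6,S:13/6):15/2):5/4,D:17/4):39/8,(T:47/8,Z:17/8):39/8)
total length: 151/4

(((B:4,(O:5/6,S:13/6):15/2):5/4,D:17/4):39/8,(T:47/8,Z:17/8):39/8)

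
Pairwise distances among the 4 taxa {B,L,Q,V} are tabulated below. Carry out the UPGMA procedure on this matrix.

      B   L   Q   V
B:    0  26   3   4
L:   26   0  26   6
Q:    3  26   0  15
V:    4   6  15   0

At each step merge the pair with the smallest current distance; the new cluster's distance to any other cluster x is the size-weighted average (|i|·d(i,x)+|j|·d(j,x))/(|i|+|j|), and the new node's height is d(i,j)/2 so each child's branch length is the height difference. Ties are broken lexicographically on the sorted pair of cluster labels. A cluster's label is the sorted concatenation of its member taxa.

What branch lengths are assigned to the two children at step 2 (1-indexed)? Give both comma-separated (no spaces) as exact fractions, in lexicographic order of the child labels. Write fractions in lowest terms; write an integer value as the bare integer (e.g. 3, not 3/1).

iteration 1: select B,Q (d=3); attach at lengths (3/2, 3/2); label the merged cluster BQ
  updated: d(BQ,L)=26, d(BQ,V)=19/2
iteration 2: select L,V (d=6); attach at lengths (3, 3); label the merged cluster LV
  updated: d(BQ,LV)=71/4
iteration 3: select BQ,LV (d=71/4); attach at lengths (59/8, 47/8); label the merged cluster BLQV
final tree: ((B:3/2,Q:3/2):59/8,(L:3,V:3):47/8)
total length: 89/4

3,3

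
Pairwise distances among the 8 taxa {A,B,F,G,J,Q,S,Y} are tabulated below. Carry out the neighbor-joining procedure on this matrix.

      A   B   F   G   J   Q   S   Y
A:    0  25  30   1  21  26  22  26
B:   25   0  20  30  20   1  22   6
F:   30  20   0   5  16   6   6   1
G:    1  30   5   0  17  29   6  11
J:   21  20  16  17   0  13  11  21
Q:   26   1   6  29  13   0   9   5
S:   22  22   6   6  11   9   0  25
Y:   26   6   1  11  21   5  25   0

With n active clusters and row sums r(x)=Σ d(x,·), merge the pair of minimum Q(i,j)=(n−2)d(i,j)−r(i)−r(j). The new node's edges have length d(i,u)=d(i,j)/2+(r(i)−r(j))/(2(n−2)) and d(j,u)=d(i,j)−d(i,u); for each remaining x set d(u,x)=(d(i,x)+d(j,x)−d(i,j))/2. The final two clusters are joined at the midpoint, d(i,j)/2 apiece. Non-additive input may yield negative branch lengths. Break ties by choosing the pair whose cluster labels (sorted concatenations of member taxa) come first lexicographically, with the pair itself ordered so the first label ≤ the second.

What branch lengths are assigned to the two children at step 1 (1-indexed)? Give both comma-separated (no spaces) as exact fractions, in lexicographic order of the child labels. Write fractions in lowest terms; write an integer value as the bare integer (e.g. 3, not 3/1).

step 1: merge (A,G) at d=1, Q=-244; branch lengths A→29/6, G→-23/6; new cluster AG
  updated: d(AG,B)=27, d(AG,F)=17, d(AG,J)=37/2, d(AG,Q)=27, d(AG,S)=27/2, d(AG,Y)=18
step 2: merge (B,Q) at d=1, Q=-152; branch lengths B→4, Q→-3; new cluster BQ
  updated: d(AG,BQ)=53/2, d(BQ,F)=25/2, d(BQ,J)=16, d(BQ,S)=15, d(BQ,Y)=5
step 3: merge (BQ,Y) at d=5, Q=-125; branch lengths BQ→25/8, Y→15/8; new cluster BQY
  updated: d(AG,BQY)=79/4, d(BQY,F)=17/4, d(BQY,J)=16, d(BQY,S)=35/2
step 4: merge (BQY,F) at d=17/4, Q=-88; branch lengths BQY→9/2, F→-1/4; new cluster BFQY
  updated: d(AG,BFQY)=65/4, d(BFQY,J)=111/8, d(BFQY,S)=77/8
step 5: merge (AG,BFQY) at d=65/4, Q=-111/2; branch lengths AG→41/4, BFQY→6; new cluster ABFGQY
  updated: d(ABFGQY,J)=129/16, d(ABFGQY,S)=55/16
step 6: merge (ABFGQY,J) at d=129/16, Q=-45/2; branch lengths ABFGQY→1/4, J→125/16; new cluster ABFGJQY
  updated: d(ABFGJQY,S)=51/16
step 7: merge (ABFGJQY,S) at d=51/16; branch lengths ABFGJQY→51/32, S→51/32; new cluster ABFGJQSY
final tree: ((((A:29/6,G:-23/6):41/4,(((B:4,Q:-3):25/8,Y:15/8):9/2,F:-1/4):6):1/4,J:125/16):51/32,S:51/32)
total length: 155/4

29/6,-23/6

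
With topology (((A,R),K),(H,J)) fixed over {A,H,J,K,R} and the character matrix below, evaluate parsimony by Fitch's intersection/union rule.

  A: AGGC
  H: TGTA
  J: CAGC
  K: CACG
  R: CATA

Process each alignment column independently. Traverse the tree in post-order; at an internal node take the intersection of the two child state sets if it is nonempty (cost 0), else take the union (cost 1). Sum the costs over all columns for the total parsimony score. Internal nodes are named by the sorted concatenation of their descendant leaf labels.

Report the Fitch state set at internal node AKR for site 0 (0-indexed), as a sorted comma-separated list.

C

[col 0] AR: children A:{A}, R:{C} ∪→ {A,C}; cost 1
[col 0] AKR: children AR:{A,C}, K:{C} ∩→ {C}; cost 0
[col 0] HJ: children H:{T}, J:{C} ∪→ {C,T}; cost 1
[col 0] AHJKR: children AKR:{C}, HJ:{C,T} ∩→ {C}; cost 0
[col 1] AR: children A:{G}, R:{A} ∪→ {A,G}; cost 1
[col 1] AKR: children AR:{A,G}, K:{A} ∩→ {A}; cost 0
[col 1] HJ: children H:{G}, J:{A} ∪→ {A,G}; cost 1
[col 1] AHJKR: children AKR:{A}, HJ:{A,G} ∩→ {A}; cost 0
[col 2] AR: children A:{G}, R:{T} ∪→ {G,T}; cost 1
[col 2] AKR: children AR:{G,T}, K:{C} ∪→ {C,G,T}; cost 1
[col 2] HJ: children H:{T}, J:{G} ∪→ {G,T}; cost 1
[col 2] AHJKR: children AKR:{C,G,T}, HJ:{G,T} ∩→ {G,T}; cost 0
[col 3] AR: children A:{C}, R:{A} ∪→ {A,C}; cost 1
[col 3] AKR: children AR:{A,C}, K:{G} ∪→ {A,C,G}; cost 1
[col 3] HJ: children H:{A}, J:{C} ∪→ {A,C}; cost 1
[col 3] AHJKR: children AKR:{A,C,G}, HJ:{A,C} ∩→ {A,C}; cost 0
per-site changes: [2, 2, 3, 3]; total = 10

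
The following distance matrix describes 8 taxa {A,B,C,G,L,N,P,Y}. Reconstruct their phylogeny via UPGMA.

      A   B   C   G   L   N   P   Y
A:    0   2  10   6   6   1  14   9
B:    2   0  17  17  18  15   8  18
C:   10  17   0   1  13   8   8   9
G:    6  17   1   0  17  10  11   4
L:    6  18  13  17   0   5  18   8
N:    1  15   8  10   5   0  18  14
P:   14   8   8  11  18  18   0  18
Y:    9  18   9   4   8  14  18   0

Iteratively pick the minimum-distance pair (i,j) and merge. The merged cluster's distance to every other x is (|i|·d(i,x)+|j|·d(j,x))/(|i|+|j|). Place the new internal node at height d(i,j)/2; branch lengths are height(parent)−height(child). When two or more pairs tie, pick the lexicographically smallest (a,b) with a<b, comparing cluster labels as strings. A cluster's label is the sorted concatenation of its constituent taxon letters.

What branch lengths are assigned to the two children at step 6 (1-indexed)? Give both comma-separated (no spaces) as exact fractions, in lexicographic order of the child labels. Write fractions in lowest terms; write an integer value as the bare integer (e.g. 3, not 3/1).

91/36,73/36

1. join A+N (d=1) ⇒ AN; edges |A|=1/2, |N|=1/2
  updated: d(AN,B)=17/2, d(AN,C)=9, d(AN,G)=8, d(AN,L)=11/2, d(AN,P)=16, d(AN,Y)=23/2
2. join C+G (d=1) ⇒ CG; edges |C|=1/2, |G|=1/2
  updated: d(AN,CG)=17/2, d(B,CG)=17, d(CG,L)=15, d(CG,P)=19/2, d(CG,Y)=13/2
3. join AN+L (d=11/2) ⇒ ALN; edges |AN|=9/4, |L|=11/4
  updated: d(ALN,B)=35/3, d(ALN,CG)=32/3, d(ALN,P)=50/3, d(ALN,Y)=31/3
4. join CG+Y (d=13/2) ⇒ CGY; edges |CG|=11/4, |Y|=13/4
  updated: d(ALN,CGY)=95/9, d(B,CGY)=52/3, d(CGY,P)=37/3
5. join B+P (d=8) ⇒ BP; edges |B|=4, |P|=4
  updated: d(ALN,BP)=85/6, d(BP,CGY)=89/6
6. join ALN+CGY (d=95/9) ⇒ ACGLNY; edges |ALN|=91/36, |CGY|=73/36
  updated: d(ACGLNY,BP)=29/2
7. join ACGLNY+BP (d=29/2) ⇒ ABCGLNPY; edges |ACGLNY|=71/36, |BP|=13/4
final tree: ((((A:1/2,N:1/2):9/4,L:11/4):91/36,((C:1/2,G:1/2):11/4,Y:13/4):73/36):71/36,(B:4,P:4):13/4)
total length: 277/9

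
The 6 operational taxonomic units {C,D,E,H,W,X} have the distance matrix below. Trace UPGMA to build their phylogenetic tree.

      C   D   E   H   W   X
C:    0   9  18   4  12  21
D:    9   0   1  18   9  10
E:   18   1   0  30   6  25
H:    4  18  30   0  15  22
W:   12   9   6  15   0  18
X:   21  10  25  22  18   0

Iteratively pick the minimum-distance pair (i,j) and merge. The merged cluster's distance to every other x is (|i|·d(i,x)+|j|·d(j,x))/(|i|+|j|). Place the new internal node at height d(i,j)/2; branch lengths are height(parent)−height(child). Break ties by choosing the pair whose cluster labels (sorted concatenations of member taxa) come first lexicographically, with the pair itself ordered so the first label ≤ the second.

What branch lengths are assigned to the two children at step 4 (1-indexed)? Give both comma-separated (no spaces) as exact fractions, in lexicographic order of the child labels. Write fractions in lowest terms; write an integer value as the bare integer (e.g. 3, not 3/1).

iteration 1: select D,E (d=1); attach at lengths (1/2, 1/2); label the merged cluster DE
  updated: d(C,DE)=27/2, d(DE,H)=24, d(DE,W)=15/2, d(DE,X)=35/2
iteration 2: select C,H (d=4); attach at lengths (2, 2); label the merged cluster CH
  updated: d(CH,DE)=75/4, d(CH,W)=27/2, d(CH,X)=43/2
iteration 3: select DE,W (d=15/2); attach at lengths (13/4, 15/4); label the merged cluster DEW
  updated: d(CH,DEW)=17, d(DEW,X)=53/3
iteration 4: select CH,DEW (d=17); attach at lengths (13/2, 19/4); label the merged cluster CDEHW
  updated: d(CDEHW,X)=96/5
iteration 5: select CDEHW,X (d=96/5); attach at lengths (11/10, 48/5); label the merged cluster CDEHWX
final tree: (((C:2,H:2):13/2,((D:1/2,E:1/2):13/4,W:15/4):19/4):11/10,X:48/5)
total length: 679/20

13/2,19/4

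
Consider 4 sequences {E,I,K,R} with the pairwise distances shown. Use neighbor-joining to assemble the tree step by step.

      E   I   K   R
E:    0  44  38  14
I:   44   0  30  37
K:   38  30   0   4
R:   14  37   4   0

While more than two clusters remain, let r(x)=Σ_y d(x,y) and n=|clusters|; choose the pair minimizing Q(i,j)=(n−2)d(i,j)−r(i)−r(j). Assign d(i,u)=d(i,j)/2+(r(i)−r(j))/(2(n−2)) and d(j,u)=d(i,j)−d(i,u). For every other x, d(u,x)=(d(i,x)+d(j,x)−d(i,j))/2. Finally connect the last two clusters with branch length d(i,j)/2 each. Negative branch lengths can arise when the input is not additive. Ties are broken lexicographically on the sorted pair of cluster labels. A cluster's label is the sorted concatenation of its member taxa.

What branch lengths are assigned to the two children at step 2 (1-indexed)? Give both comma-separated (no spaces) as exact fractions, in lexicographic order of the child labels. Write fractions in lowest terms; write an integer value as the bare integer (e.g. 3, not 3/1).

35/4,99/4

iteration 1: select E,R (d=14, Q=-123); attach at lengths (69/4, -13/4); label the merged cluster ER
  updated: d(ER,I)=67/2, d(ER,K)=14
iteration 2: select ER,I (d=67/2, Q=-155/2); attach at lengths (35/4, 99/4); label the merged cluster EIR
  updated: d(EIR,K)=21/4
iteration 3: select EIR,K (d=21/4); attach at lengths (21/8, 21/8); label the merged cluster EIKR
final tree: (((E:69/4,R:-13/4):35/4,I:99/4):21/8,K:21/8)
total length: 211/4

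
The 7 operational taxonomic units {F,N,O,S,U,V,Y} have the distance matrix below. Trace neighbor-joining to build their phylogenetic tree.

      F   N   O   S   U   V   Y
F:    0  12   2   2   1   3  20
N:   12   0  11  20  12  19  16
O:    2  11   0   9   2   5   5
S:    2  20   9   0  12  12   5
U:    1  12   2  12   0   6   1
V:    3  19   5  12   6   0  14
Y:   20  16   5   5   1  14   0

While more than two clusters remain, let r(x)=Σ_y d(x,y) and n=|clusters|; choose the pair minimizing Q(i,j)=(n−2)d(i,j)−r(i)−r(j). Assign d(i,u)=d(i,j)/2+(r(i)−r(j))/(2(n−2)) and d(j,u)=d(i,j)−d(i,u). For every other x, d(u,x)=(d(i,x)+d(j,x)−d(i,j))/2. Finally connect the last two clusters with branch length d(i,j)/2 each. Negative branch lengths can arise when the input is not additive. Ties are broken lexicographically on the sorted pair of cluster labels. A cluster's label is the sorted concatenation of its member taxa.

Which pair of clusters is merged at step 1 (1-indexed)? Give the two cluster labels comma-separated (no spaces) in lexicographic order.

S,Y

iteration 1: select S,Y (d=5, Q=-96); attach at lengths (12/5, 13/5); label the merged cluster SY
  updated: d(F,SY)=17/2, d(N,SY)=31/2, d(O,SY)=9/2, d(SY,U)=4, d(SY,V)=21/2
iteration 2: select F,V (d=3, Q=-58); attach at lengths (-5/8, 29/8); label the merged cluster FV
  updated: d(FV,N)=14, d(FV,O)=2, d(FV,SY)=8, d(FV,U)=2
iteration 3: select FV,U (d=2, Q=-40); attach at lengths (2, 0); label the merged cluster FUV
  updated: d(FUV,N)=12, d(FUV,O)=1, d(FUV,SY)=5
iteration 4: select FUV,SY (d=5, Q=-33); attach at lengths (3/4, 17/4); label the merged cluster FSUVY
  updated: d(FSUVY,N)=45/4, d(FSUVY,O)=1/4
iteration 5: select FSUVY,N (d=45/4, Q=-45/2); attach at lengths (1/4, 11); label the merged cluster FNSUVY
  updated: d(FNSUVY,O)=0
iteration 6: select FNSUVY,O (d=0); attach at lengths (0, 0); label the merged cluster FNOSUVY
final tree: (((((F:-5/8,V:29/8):2,U:0):3/4,(S:12/5,Y:13/5):17/4):1/4,N:11):0,O:0)
total length: 105/4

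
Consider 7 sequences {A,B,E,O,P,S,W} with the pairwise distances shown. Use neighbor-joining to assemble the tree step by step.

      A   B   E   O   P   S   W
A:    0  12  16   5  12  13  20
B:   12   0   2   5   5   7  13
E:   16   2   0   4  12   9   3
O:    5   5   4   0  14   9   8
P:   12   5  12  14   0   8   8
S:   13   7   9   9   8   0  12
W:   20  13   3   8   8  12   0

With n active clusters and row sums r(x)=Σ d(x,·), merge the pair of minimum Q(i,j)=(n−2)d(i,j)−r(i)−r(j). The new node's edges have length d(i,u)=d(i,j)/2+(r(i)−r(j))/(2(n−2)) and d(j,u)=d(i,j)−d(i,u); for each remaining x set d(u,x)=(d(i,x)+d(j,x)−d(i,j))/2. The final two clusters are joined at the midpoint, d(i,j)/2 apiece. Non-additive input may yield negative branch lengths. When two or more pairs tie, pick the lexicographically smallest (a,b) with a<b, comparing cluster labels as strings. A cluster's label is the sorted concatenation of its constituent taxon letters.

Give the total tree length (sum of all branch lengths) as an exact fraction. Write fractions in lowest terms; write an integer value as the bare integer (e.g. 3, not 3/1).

iteration 1: select A,O (d=5, Q=-98); attach at lengths (29/5, -4/5); label the merged cluster AO
  updated: d(AO,B)=6, d(AO,E)=15/2, d(AO,P)=21/2, d(AO,S)=17/2, d(AO,W)=23/2
iteration 2: select E,W (d=3, Q=-69); attach at lengths (-1/4, 13/4); label the merged cluster EW
  updated: d(AO,EW)=8, d(B,EW)=6, d(EW,P)=17/2, d(EW,S)=9
iteration 3: select B,P (d=5, Q=-41); attach at lengths (7/6, 23/6); label the merged cluster BP
  updated: d(AO,BP)=23/4, d(BP,EW)=19/4, d(BP,S)=5
iteration 4: select AO,EW (d=8, Q=-28); attach at lengths (33/8, 31/8); label the merged cluster AEOW
  updated: d(AEOW,BP)=5/4, d(AEOW,S)=19/4
iteration 5: select AEOW,BP (d=5/4, Q=-11); attach at lengths (1/2, 3/4); label the merged cluster ABEOPW
  updated: d(ABEOPW,S)=17/4
iteration 6: select ABEOPW,S (d=17/4); attach at lengths (17/8, 17/8); label the merged cluster ABEOPSW
final tree: ((((A:29/5,O:-4/5):33/8,(E:-1/4,W:13/4):31/8):1/2,(B:7/6,P:23/6):3/4):17/8,S:17/8)
total length: 53/2

53/2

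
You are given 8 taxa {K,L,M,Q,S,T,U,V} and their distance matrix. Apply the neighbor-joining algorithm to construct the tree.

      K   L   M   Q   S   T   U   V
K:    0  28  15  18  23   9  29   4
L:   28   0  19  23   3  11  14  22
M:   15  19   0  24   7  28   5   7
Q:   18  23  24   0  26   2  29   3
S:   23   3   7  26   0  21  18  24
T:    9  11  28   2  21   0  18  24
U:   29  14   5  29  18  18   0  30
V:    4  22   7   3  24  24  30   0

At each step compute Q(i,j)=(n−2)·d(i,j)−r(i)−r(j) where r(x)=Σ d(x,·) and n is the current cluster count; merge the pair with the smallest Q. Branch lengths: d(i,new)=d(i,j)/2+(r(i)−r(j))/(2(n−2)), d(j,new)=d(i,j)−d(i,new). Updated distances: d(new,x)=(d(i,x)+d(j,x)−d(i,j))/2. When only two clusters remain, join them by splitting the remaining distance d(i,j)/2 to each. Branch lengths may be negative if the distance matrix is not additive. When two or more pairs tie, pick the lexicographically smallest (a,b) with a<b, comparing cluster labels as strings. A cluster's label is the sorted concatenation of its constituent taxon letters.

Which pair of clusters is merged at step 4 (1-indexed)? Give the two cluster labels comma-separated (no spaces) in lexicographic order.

L,S

step 1: merge (Q,T) at d=2, Q=-226; branch lengths Q→2, T→0; new cluster QT
  updated: d(K,QT)=25/2, d(L,QT)=16, d(M,QT)=25, d(QT,S)=45/2, d(QT,U)=45/2, d(QT,V)=25/2
step 2: merge (K,V) at d=4, Q=-191; branch lengths K→16/5, V→4/5; new cluster KV
  updated: d(KV,L)=23, d(KV,M)=9, d(KV,QT)=21/2, d(KV,S)=43/2, d(KV,U)=55/2
step 3: merge (KV,QT) at d=21/2, Q=-146; branch lengths KV→37/8, QT→47/8; new cluster KQTV
  updated: d(KQTV,L)=57/4, d(KQTV,M)=47/4, d(KQTV,S)=67/4, d(KQTV,U)=79/4
step 4: merge (L,S) at d=3, Q=-86; branch lengths L→29/12, S→7/12; new cluster LS
  updated: d(KQTV,LS)=14, d(LS,M)=23/2, d(LS,U)=29/2
step 5: merge (KQTV,LS) at d=14, Q=-115/2; branch lengths KQTV→67/8, LS→45/8; new cluster KLQSTV
  updated: d(KLQSTV,M)=37/8, d(KLQSTV,U)=81/8
step 6: merge (KLQSTV,M) at d=37/8, Q=-79/4; branch lengths KLQSTV→39/8, M→-1/4; new cluster KLMQSTV
  updated: d(KLMQSTV,U)=21/4
step 7: merge (KLMQSTV,U) at d=21/4; branch lengths KLMQSTV→21/8, U→21/8; new cluster KLMQSTUV
final tree: (((((K:16/5,V:4/5):37/8,(Q:2,T:0):47/8):67/8,(L:29/12,S:7/12):45/8):39/8,M:-1/4):21/8,U:21/8)
total length: 347/8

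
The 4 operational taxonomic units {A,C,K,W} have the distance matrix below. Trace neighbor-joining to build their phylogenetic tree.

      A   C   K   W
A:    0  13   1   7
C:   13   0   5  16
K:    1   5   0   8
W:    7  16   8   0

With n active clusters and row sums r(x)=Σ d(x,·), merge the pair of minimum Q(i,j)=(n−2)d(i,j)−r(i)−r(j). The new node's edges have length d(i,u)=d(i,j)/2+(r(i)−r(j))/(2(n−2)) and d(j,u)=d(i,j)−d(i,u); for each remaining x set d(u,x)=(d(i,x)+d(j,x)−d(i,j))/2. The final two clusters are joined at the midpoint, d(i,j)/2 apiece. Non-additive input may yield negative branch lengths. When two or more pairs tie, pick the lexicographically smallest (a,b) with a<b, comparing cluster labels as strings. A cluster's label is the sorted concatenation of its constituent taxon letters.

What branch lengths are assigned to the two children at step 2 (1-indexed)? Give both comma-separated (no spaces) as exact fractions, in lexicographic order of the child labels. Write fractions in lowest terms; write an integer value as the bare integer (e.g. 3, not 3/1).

7/2,15/2

step 1: merge (A,W) at d=7, Q=-38; branch lengths A→1, W→6; new cluster AW
  updated: d(AW,C)=11, d(AW,K)=1
step 2: merge (AW,C) at d=11, Q=-17; branch lengths AW→7/2, C→15/2; new cluster ACW
  updated: d(ACW,K)=-5/2
step 3: merge (ACW,K) at d=-5/2; branch lengths ACW→-5/4, K→-5/4; new cluster ACKW
final tree: (((A:1,W:6):7/2,C:15/2):-5/4,K:-5/4)
total length: 31/2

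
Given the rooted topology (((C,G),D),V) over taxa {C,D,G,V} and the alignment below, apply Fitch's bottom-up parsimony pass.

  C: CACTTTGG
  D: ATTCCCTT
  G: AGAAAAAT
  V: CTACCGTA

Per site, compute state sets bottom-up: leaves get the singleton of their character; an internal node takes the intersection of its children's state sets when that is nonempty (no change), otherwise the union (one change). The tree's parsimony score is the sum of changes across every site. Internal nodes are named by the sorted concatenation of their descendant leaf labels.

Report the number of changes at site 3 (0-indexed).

[col 0] CG: children C:{C}, G:{A} ∪→ {A,C}; cost 1
[col 0] CDG: children CG:{A,C}, D:{A} ∩→ {A}; cost 0
[col 0] CDGV: children CDG:{A}, V:{C} ∪→ {A,C}; cost 1
[col 1] CG: children C:{A}, G:{G} ∪→ {A,G}; cost 1
[col 1] CDG: children CG:{A,G}, D:{T} ∪→ {A,G,T}; cost 1
[col 1] CDGV: children CDG:{A,G,T}, V:{T} ∩→ {T}; cost 0
[col 2] CG: children C:{C}, G:{A} ∪→ {A,C}; cost 1
[col 2] CDG: children CG:{A,C}, D:{T} ∪→ {A,C,T}; cost 1
[col 2] CDGV: children CDG:{A,C,T}, V:{A} ∩→ {A}; cost 0
[col 3] CG: children C:{T}, G:{A} ∪→ {A,T}; cost 1
[col 3] CDG: children CG:{A,T}, D:{C} ∪→ {A,C,T}; cost 1
[col 3] CDGV: children CDG:{A,C,T}, V:{C} ∩→ {C}; cost 0
[col 4] CG: children C:{T}, G:{A} ∪→ {A,T}; cost 1
[col 4] CDG: children CG:{A,T}, D:{C} ∪→ {A,C,T}; cost 1
[col 4] CDGV: children CDG:{A,C,T}, V:{C} ∩→ {C}; cost 0
[col 5] CG: children C:{T}, G:{A} ∪→ {A,T}; cost 1
[col 5] CDG: children CG:{A,T}, D:{C} ∪→ {A,C,T}; cost 1
[col 5] CDGV: children CDG:{A,C,T}, V:{G} ∪→ {A,C,G,T}; cost 1
[col 6] CG: children C:{G}, G:{A} ∪→ {A,G}; cost 1
[col 6] CDG: children CG:{A,G}, D:{T} ∪→ {A,G,T}; cost 1
[col 6] CDGV: children CDG:{A,G,T}, V:{T} ∩→ {T}; cost 0
[col 7] CG: children C:{G}, G:{T} ∪→ {G,T}; cost 1
[col 7] CDG: children CG:{G,T}, D:{T} ∩→ {T}; cost 0
[col 7] CDGV: children CDG:{T}, V:{A} ∪→ {A,T}; cost 1
per-site changes: [2, 2, 2, 2, 2, 3, 2, 2]; total = 17

2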